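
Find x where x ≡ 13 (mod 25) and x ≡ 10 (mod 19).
238

Using Chinese Remainder Theorem:
M = 25 × 19 = 475
M1 = 19, M2 = 25
y1 = 19^(-1) mod 25 = 4
y2 = 25^(-1) mod 19 = 16
x = (13×19×4 + 10×25×16) mod 475 = 238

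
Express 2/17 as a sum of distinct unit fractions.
1/9 + 1/153

Greedy algorithm:
2/17: ceiling(17/2) = 9, use 1/9
1/153: ceiling(153/1) = 153, use 1/153
Result: 2/17 = 1/9 + 1/153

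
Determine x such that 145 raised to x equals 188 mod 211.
126

Baby-step giant-step with step n = ⌈√211⌉ = 15.
Baby steps 145^j mod 211 (j:value) for j=0..14: 0:1, 1:145, 2:136, 3:97, 4:139, 5:110, 6:125, 7:190, 8:120, 9:98, 10:73, 11:35, 12:11, 13:118, 14:19.
Giant-step multiplier: 145^(-15) ≡ 145^(210-15) = 145^195 ≡ 88 (mod 211).
Giant steps γ_i = 188·88^i mod 211: γ_0=188, γ_1=86, γ_2=183, γ_3=68, γ_4=76, γ_5=147, γ_6=65, γ_7=23, γ_8=125 (in table at j=6).
x = i·n + j = 8·15 + 6 = 126.
Check: 145^126 ≡ 188 (mod 211).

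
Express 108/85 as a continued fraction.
[1; 3, 1, 2, 3, 2]

Euclidean algorithm steps:
108 = 1 × 85 + 23
85 = 3 × 23 + 16
23 = 1 × 16 + 7
16 = 2 × 7 + 2
7 = 3 × 2 + 1
2 = 2 × 1 + 0
Continued fraction: [1; 3, 1, 2, 3, 2]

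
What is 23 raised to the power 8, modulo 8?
1

Repeated squaring. Binary of 8 = 1000.
23^1 ≡ 7 (mod 8); 23^2 ≡ 1 (mod 8); 23^4 ≡ 1 (mod 8); 23^8 ≡ 1 (mod 8)
23^8 = 23^8 ≡ 1 (mod 8)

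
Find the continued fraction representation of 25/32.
[0; 1, 3, 1, 1, 3]

Euclidean algorithm steps:
25 = 0 × 32 + 25
32 = 1 × 25 + 7
25 = 3 × 7 + 4
7 = 1 × 4 + 3
4 = 1 × 3 + 1
3 = 3 × 1 + 0
Continued fraction: [0; 1, 3, 1, 1, 3]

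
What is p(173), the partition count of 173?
362326859895

p(n) counts ways to write n as a sum of positive integers (order ignored).
Euler's pentagonal recurrence: p(k) = p(k-1) + p(k-2) - p(k-5) - p(k-7) + p(k-12) + p(k-15) - ... (offsets j(3j∓1)/2, signs ++--, p(0)=1, p(<0)=0).
DP table for k = 0..172: p(0)=1, p(1)=1, p(2)=2, p(3)=3, p(4)=5, p(5)=7, p(6)=11, p(7)=15, p(8)=22, p(9)=30, p(10)=42, p(11)=56, p(12)=77, p(13)=101, p(14)=135, p(15)=176, p(16)=231, p(17)=297, p(18)=385, p(19)=490, p(20)=627, p(21)=792, p(22)=1002, p(23)=1255, p(24)=1575, p(25)=1958, p(26)=2436, p(27)=3010, p(28)=3718, p(29)=4565, p(30)=5604, p(31)=6842, p(32)=8349, p(33)=10143, p(34)=12310, p(35)=14883, p(36)=17977, p(37)=21637, p(38)=26015, p(39)=31185, p(40)=37338, p(41)=44583, p(42)=53174, p(43)=63261, p(44)=75175, p(45)=89134, p(46)=105558, p(47)=124754, p(48)=147273, p(49)=173525, p(50)=204226, p(51)=239943, p(52)=281589, p(53)=329931, p(54)=386155, p(55)=451276, p(56)=526823, p(57)=614154, p(58)=715220, p(59)=831820, p(60)=966467, p(61)=1121505, p(62)=1300156, p(63)=1505499, p(64)=1741630, p(65)=2012558, p(66)=2323520, p(67)=2679689, p(68)=3087735, p(69)=3554345, p(70)=4087968, p(71)=4697205, p(72)=5392783, p(73)=6185689, p(74)=7089500, p(75)=8118264, p(76)=9289091, p(77)=10619863, p(78)=12132164, p(79)=13848650, p(80)=15796476, p(81)=18004327, p(82)=20506255, p(83)=23338469, p(84)=26543660, p(85)=30167357, p(86)=34262962, p(87)=38887673, p(88)=44108109, p(89)=49995925, p(90)=56634173, p(91)=64112359, p(92)=72533807, p(93)=82010177, p(94)=92669720, p(95)=104651419, p(96)=118114304, p(97)=133230930, p(98)=150198136, p(99)=169229875, p(100)=190569292, p(101)=214481126, p(102)=241265379, p(103)=271248950, p(104)=304801365, p(105)=342325709, p(106)=384276336, p(107)=431149389, p(108)=483502844, p(109)=541946240, p(110)=607163746, p(111)=679903203, p(112)=761002156, p(113)=851376628, p(114)=952050665, p(115)=1064144451, p(116)=1188908248, p(117)=1327710076, p(118)=1482074143, p(119)=1653668665, p(120)=1844349560, p(121)=2056148051, p(122)=2291320912, p(123)=2552338241, p(124)=2841940500, p(125)=3163127352, p(126)=3519222692, p(127)=3913864295, p(128)=4351078600, p(129)=4835271870, p(130)=5371315400, p(131)=5964539504, p(132)=6620830889, p(133)=7346629512, p(134)=8149040695, p(135)=9035836076, p(136)=10015581680, p(137)=11097645016, p(138)=12292341831, p(139)=13610949895, p(140)=15065878135, p(141)=16670689208, p(142)=18440293320, p(143)=20390982757, p(144)=22540654445, p(145)=24908858009, p(146)=27517052599, p(147)=30388671978, p(148)=33549419497, p(149)=37027355200, p(150)=40853235313, p(151)=45060624582, p(152)=49686288421, p(153)=54770336324, p(154)=60356673280, p(155)=66493182097, p(156)=73232243759, p(157)=80630964769, p(158)=88751778802, p(159)=97662728555, p(160)=107438159466, p(161)=118159068427, p(162)=129913904637, p(163)=142798995930, p(164)=156919475295, p(165)=172389800255, p(166)=189334822579, p(167)=207890420102, p(168)=228204732751, p(169)=250438925115, p(170)=274768617130, p(171)=301384802048, p(172)=330495499613.
Final step: p(173) = p(172) + p(171) - p(168) - p(166) + p(161) + p(158) - p(151) - p(147) + p(138) + p(133) - p(122) - p(116) + p(103) + p(96) - p(81) - p(73) + p(56) + p(47) - p(28) - p(18)
= 330495499613 + 301384802048 - 228204732751 - 189334822579 + 118159068427 + 88751778802 - 45060624582 - 30388671978 + 12292341831 + 7346629512 - 2291320912 - 1188908248 + 271248950 + 118114304 - 18004327 - 6185689 + 526823 + 124754 - 3718 - 385
= 362326859895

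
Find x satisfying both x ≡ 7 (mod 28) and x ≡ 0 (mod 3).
63

Using Chinese Remainder Theorem:
M = 28 × 3 = 84
M1 = 3, M2 = 28
y1 = 3^(-1) mod 28 = 19
y2 = 28^(-1) mod 3 = 1
x = (7×3×19 + 0×28×1) mod 84 = 63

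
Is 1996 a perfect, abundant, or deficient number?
deficient

Proper divisors of 1996: sum = 1 + 2 + 4 + 499 + 998 = 1504
Since 1504 < 1996, 1996 is deficient.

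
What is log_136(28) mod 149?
120

Baby-step giant-step with step n = ⌈√149⌉ = 13.
Baby steps 136^j mod 149 (j:value) for j=0..12: 0:1, 1:136, 2:20, 3:38, 4:102, 5:15, 6:103, 7:2, 8:123, 9:40, 10:76, 11:55, 12:30.
Giant-step multiplier: 136^(-13) ≡ 136^(148-13) = 136^135 ≡ 34 (mod 149).
Giant steps γ_i = 28·34^i mod 149: γ_0=28, γ_1=58, γ_2=35, γ_3=147, γ_4=81, γ_5=72, γ_6=64, γ_7=90, γ_8=80, γ_9=38 (in table at j=3).
x = i·n + j = 9·13 + 3 = 120.
Check: 136^120 ≡ 28 (mod 149).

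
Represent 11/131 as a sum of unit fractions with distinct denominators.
1/12 + 1/1572

Greedy algorithm:
11/131: ceiling(131/11) = 12, use 1/12
1/1572: ceiling(1572/1) = 1572, use 1/1572
Result: 11/131 = 1/12 + 1/1572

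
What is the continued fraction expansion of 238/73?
[3; 3, 1, 5, 3]

Euclidean algorithm steps:
238 = 3 × 73 + 19
73 = 3 × 19 + 16
19 = 1 × 16 + 3
16 = 5 × 3 + 1
3 = 3 × 1 + 0
Continued fraction: [3; 3, 1, 5, 3]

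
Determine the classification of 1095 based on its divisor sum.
deficient

Proper divisors of 1095: sum = 1 + 3 + 5 + 15 + 73 + 219 + 365 = 681
Since 681 < 1095, 1095 is deficient.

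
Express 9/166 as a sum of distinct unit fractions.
1/19 + 1/631 + 1/1990174

Greedy algorithm:
9/166: ceiling(166/9) = 19, use 1/19
5/3154: ceiling(3154/5) = 631, use 1/631
1/1990174: ceiling(1990174/1) = 1990174, use 1/1990174
Result: 9/166 = 1/19 + 1/631 + 1/1990174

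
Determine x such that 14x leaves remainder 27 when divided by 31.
x ≡ 13 (mod 31)

gcd(14, 31) = 1, which divides 27, so solutions exist.
Find 14^(-1) mod 31 by the extended Euclidean algorithm:
31 = 2 × 14 + 3  ⟹  3 = (1)·31 + (-2)·14
14 = 4 × 3 + 2  ⟹  2 = (-4)·31 + (9)·14
3 = 1 × 2 + 1  ⟹  1 = (5)·31 + (-11)·14
So (-11)·14 ≡ 1 (mod 31), i.e. 14^(-1) ≡ -11 ≡ 20 (mod 31).
x ≡ 20 × 27 = 540 ≡ 13 (mod 31).
Check: 14 × 13 = 182 ≡ 27 (mod 31).
Unique solution: x ≡ 13 (mod 31)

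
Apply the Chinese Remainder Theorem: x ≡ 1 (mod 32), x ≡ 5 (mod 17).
481

Using Chinese Remainder Theorem:
M = 32 × 17 = 544
M1 = 17, M2 = 32
y1 = 17^(-1) mod 32 = 17
y2 = 32^(-1) mod 17 = 8
x = (1×17×17 + 5×32×8) mod 544 = 481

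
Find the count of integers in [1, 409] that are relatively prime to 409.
408

409 = 409
φ(n) = n × ∏(1 - 1/p) for each prime p dividing n
φ(409) = 409 × (1 - 1/409) = 408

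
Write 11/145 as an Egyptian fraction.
1/14 + 1/226 + 1/114695

Greedy algorithm:
11/145: ceiling(145/11) = 14, use 1/14
9/2030: ceiling(2030/9) = 226, use 1/226
1/114695: ceiling(114695/1) = 114695, use 1/114695
Result: 11/145 = 1/14 + 1/226 + 1/114695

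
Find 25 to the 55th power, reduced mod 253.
1

Repeated squaring. Binary of 55 = 110111.
25^1 ≡ 25 (mod 253); 25^2 ≡ 119 (mod 253); 25^4 ≡ 246 (mod 253); 25^8 ≡ 49 (mod 253); 25^16 ≡ 124 (mod 253); 25^32 ≡ 196 (mod 253)
25^55 = 25^1 × 25^2 × 25^4 × 25^16 × 25^32 ≡ 1 (mod 253)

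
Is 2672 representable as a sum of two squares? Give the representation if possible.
Not possible

Factorization: 2672 = 2^4 × 167
By Fermat: n is sum of two squares iff every prime p ≡ 3 (mod 4) appears to even power.
Prime(s) ≡ 3 (mod 4) with odd exponent: [(167, 1)]
Therefore 2672 cannot be expressed as a² + b².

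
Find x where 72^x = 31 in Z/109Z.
46

Baby-step giant-step with step n = ⌈√109⌉ = 11.
Baby steps 72^j mod 109 (j:value) for j=0..10: 0:1, 1:72, 2:61, 3:32, 4:15, 5:99, 6:43, 7:44, 8:7, 9:68, 10:100.
Giant-step multiplier: 72^(-11) ≡ 72^(108-11) = 72^97 ≡ 91 (mod 109).
Giant steps γ_i = 31·91^i mod 109: γ_0=31, γ_1=96, γ_2=16, γ_3=39, γ_4=61 (in table at j=2).
x = i·n + j = 4·11 + 2 = 46.
Check: 72^46 ≡ 31 (mod 109).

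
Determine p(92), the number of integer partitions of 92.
72533807

p(n) counts ways to write n as a sum of positive integers (order ignored).
Euler's pentagonal recurrence: p(k) = p(k-1) + p(k-2) - p(k-5) - p(k-7) + p(k-12) + p(k-15) - ... (offsets j(3j∓1)/2, signs ++--, p(0)=1, p(<0)=0).
DP table for k = 0..91: p(0)=1, p(1)=1, p(2)=2, p(3)=3, p(4)=5, p(5)=7, p(6)=11, p(7)=15, p(8)=22, p(9)=30, p(10)=42, p(11)=56, p(12)=77, p(13)=101, p(14)=135, p(15)=176, p(16)=231, p(17)=297, p(18)=385, p(19)=490, p(20)=627, p(21)=792, p(22)=1002, p(23)=1255, p(24)=1575, p(25)=1958, p(26)=2436, p(27)=3010, p(28)=3718, p(29)=4565, p(30)=5604, p(31)=6842, p(32)=8349, p(33)=10143, p(34)=12310, p(35)=14883, p(36)=17977, p(37)=21637, p(38)=26015, p(39)=31185, p(40)=37338, p(41)=44583, p(42)=53174, p(43)=63261, p(44)=75175, p(45)=89134, p(46)=105558, p(47)=124754, p(48)=147273, p(49)=173525, p(50)=204226, p(51)=239943, p(52)=281589, p(53)=329931, p(54)=386155, p(55)=451276, p(56)=526823, p(57)=614154, p(58)=715220, p(59)=831820, p(60)=966467, p(61)=1121505, p(62)=1300156, p(63)=1505499, p(64)=1741630, p(65)=2012558, p(66)=2323520, p(67)=2679689, p(68)=3087735, p(69)=3554345, p(70)=4087968, p(71)=4697205, p(72)=5392783, p(73)=6185689, p(74)=7089500, p(75)=8118264, p(76)=9289091, p(77)=10619863, p(78)=12132164, p(79)=13848650, p(80)=15796476, p(81)=18004327, p(82)=20506255, p(83)=23338469, p(84)=26543660, p(85)=30167357, p(86)=34262962, p(87)=38887673, p(88)=44108109, p(89)=49995925, p(90)=56634173, p(91)=64112359.
Final step: p(92) = p(91) + p(90) - p(87) - p(85) + p(80) + p(77) - p(70) - p(66) + p(57) + p(52) - p(41) - p(35) + p(22) + p(15) - p(0)
= 64112359 + 56634173 - 38887673 - 30167357 + 15796476 + 10619863 - 4087968 - 2323520 + 614154 + 281589 - 44583 - 14883 + 1002 + 176 - 1
= 72533807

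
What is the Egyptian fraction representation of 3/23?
1/8 + 1/184

Greedy algorithm:
3/23: ceiling(23/3) = 8, use 1/8
1/184: ceiling(184/1) = 184, use 1/184
Result: 3/23 = 1/8 + 1/184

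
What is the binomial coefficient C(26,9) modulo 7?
2

Using Lucas' theorem:
Write n=26 and k=9 in base 7:
n in base 7: [3, 5]
k in base 7: [1, 2]
C(26,9) mod 7 = ∏ C(n_i, k_i) mod 7
Digit binomials (mod 7): C(3,1) = 3; C(5,2) = 10 ≡ 3
Product: 3 × 3 = 9 ≡ 2 (mod 7)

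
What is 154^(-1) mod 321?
148

gcd(154, 321) = 1, so the inverse exists.
Extended Euclidean algorithm on (321, 154):
321 = 2 × 154 + 13  ⟹  13 = (1)·321 + (-2)·154
154 = 11 × 13 + 11  ⟹  11 = (-11)·321 + (23)·154
13 = 1 × 11 + 2  ⟹  2 = (12)·321 + (-25)·154
11 = 5 × 2 + 1  ⟹  1 = (-71)·321 + (148)·154
So (148)·154 ≡ 1 (mod 321), i.e. 154^(-1) ≡ 148 (mod 321).
Check: 154 × 148 = 22792 ≡ 1 (mod 321)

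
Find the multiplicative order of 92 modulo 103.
51

103 is prime, so ord(92) divides φ(103) = 102.
Divisors of 102: 1, 2, 3, 6, 17, 34, 51, 102.
Repeated squaring: 92^1 ≡ 92, 92^2 ≡ 18, 92^4 ≡ 15, 92^8 ≡ 19, 92^16 ≡ 52, 92^32 ≡ 26, 92^64 ≡ 58 (mod 103).
Test 92^d mod 103 for each divisor d in increasing order:
92^1 ≡ 92
92^2 ≡ 18
92^3 = 92^2·92^1 ≡ 8
92^6 = 92^4·92^2 ≡ 64
92^17 = 92^16·92^1 ≡ 46
92^34 = 92^32·92^2 ≡ 56
92^51 = 92^32·92^16·92^2·92^1 ≡ 1  ← first divisor giving 1
The order is 51.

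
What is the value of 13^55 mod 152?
13

Repeated squaring. Binary of 55 = 110111.
13^1 ≡ 13 (mod 152); 13^2 ≡ 17 (mod 152); 13^4 ≡ 137 (mod 152); 13^8 ≡ 73 (mod 152); 13^16 ≡ 9 (mod 152); 13^32 ≡ 81 (mod 152)
13^55 = 13^1 × 13^2 × 13^4 × 13^16 × 13^32 ≡ 13 (mod 152)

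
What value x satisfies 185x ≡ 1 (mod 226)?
11

gcd(185, 226) = 1, so the inverse exists.
Extended Euclidean algorithm on (226, 185):
226 = 1 × 185 + 41  ⟹  41 = (1)·226 + (-1)·185
185 = 4 × 41 + 21  ⟹  21 = (-4)·226 + (5)·185
41 = 1 × 21 + 20  ⟹  20 = (5)·226 + (-6)·185
21 = 1 × 20 + 1  ⟹  1 = (-9)·226 + (11)·185
So (11)·185 ≡ 1 (mod 226), i.e. 185^(-1) ≡ 11 (mod 226).
Check: 185 × 11 = 2035 ≡ 1 (mod 226)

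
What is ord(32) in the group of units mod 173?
172

173 is prime, so ord(32) divides φ(173) = 172.
Divisors of 172: 1, 2, 4, 43, 86, 172.
Repeated squaring: 32^1 ≡ 32, 32^2 ≡ 159, 32^4 ≡ 23, 32^8 ≡ 10, 32^16 ≡ 100, 32^32 ≡ 139, 32^64 ≡ 118, 32^128 ≡ 84 (mod 173).
Test 32^d mod 173 for each divisor d in increasing order:
32^1 ≡ 32
32^2 ≡ 159
32^4 ≡ 23
32^43 = 32^32·32^8·32^2·32^1 ≡ 80
32^86 = 32^64·32^16·32^4·32^2 ≡ 172
32^172 = 32^128·32^32·32^8·32^4 ≡ 1  ← first divisor giving 1
The order is 172.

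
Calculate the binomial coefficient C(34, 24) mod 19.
1

Using Lucas' theorem:
Write n=34 and k=24 in base 19:
n in base 19: [1, 15]
k in base 19: [1, 5]
C(34,24) mod 19 = ∏ C(n_i, k_i) mod 19
Digit binomials (mod 19): C(1,1) = 1; C(15,5) = 3003 ≡ 1
Product: 1 × 1 = 1 ≡ 1 (mod 19)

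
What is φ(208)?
96

208 = 2^4 × 13
φ(n) = n × ∏(1 - 1/p) for each prime p dividing n
φ(208) = 208 × (1 - 1/2) × (1 - 1/13) = 96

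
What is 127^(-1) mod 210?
43

gcd(127, 210) = 1, so the inverse exists.
Extended Euclidean algorithm on (210, 127):
210 = 1 × 127 + 83  ⟹  83 = (1)·210 + (-1)·127
127 = 1 × 83 + 44  ⟹  44 = (-1)·210 + (2)·127
83 = 1 × 44 + 39  ⟹  39 = (2)·210 + (-3)·127
44 = 1 × 39 + 5  ⟹  5 = (-3)·210 + (5)·127
39 = 7 × 5 + 4  ⟹  4 = (23)·210 + (-38)·127
5 = 1 × 4 + 1  ⟹  1 = (-26)·210 + (43)·127
So (43)·127 ≡ 1 (mod 210), i.e. 127^(-1) ≡ 43 (mod 210).
Check: 127 × 43 = 5461 ≡ 1 (mod 210)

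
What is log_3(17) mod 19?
16

Baby-step giant-step with step n = ⌈√19⌉ = 5.
Baby steps 3^j mod 19 (j:value) for j=0..4: 0:1, 1:3, 2:9, 3:8, 4:5.
Giant-step multiplier: 3^(-5) ≡ 3^(18-5) = 3^13 ≡ 14 (mod 19).
Giant steps γ_i = 17·14^i mod 19: γ_0=17, γ_1=10, γ_2=7, γ_3=3 (in table at j=1).
x = i·n + j = 3·5 + 1 = 16.
Check: 3^16 ≡ 17 (mod 19).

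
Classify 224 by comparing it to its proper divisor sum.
abundant

Proper divisors of 224: sum = 1 + 2 + 4 + 7 + 8 + 14 + 16 + 28 + 32 + 56 + 112 = 280
Since 280 > 224, 224 is abundant.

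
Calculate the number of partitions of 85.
30167357

p(n) counts ways to write n as a sum of positive integers (order ignored).
Euler's pentagonal recurrence: p(k) = p(k-1) + p(k-2) - p(k-5) - p(k-7) + p(k-12) + p(k-15) - ... (offsets j(3j∓1)/2, signs ++--, p(0)=1, p(<0)=0).
DP table for k = 0..84: p(0)=1, p(1)=1, p(2)=2, p(3)=3, p(4)=5, p(5)=7, p(6)=11, p(7)=15, p(8)=22, p(9)=30, p(10)=42, p(11)=56, p(12)=77, p(13)=101, p(14)=135, p(15)=176, p(16)=231, p(17)=297, p(18)=385, p(19)=490, p(20)=627, p(21)=792, p(22)=1002, p(23)=1255, p(24)=1575, p(25)=1958, p(26)=2436, p(27)=3010, p(28)=3718, p(29)=4565, p(30)=5604, p(31)=6842, p(32)=8349, p(33)=10143, p(34)=12310, p(35)=14883, p(36)=17977, p(37)=21637, p(38)=26015, p(39)=31185, p(40)=37338, p(41)=44583, p(42)=53174, p(43)=63261, p(44)=75175, p(45)=89134, p(46)=105558, p(47)=124754, p(48)=147273, p(49)=173525, p(50)=204226, p(51)=239943, p(52)=281589, p(53)=329931, p(54)=386155, p(55)=451276, p(56)=526823, p(57)=614154, p(58)=715220, p(59)=831820, p(60)=966467, p(61)=1121505, p(62)=1300156, p(63)=1505499, p(64)=1741630, p(65)=2012558, p(66)=2323520, p(67)=2679689, p(68)=3087735, p(69)=3554345, p(70)=4087968, p(71)=4697205, p(72)=5392783, p(73)=6185689, p(74)=7089500, p(75)=8118264, p(76)=9289091, p(77)=10619863, p(78)=12132164, p(79)=13848650, p(80)=15796476, p(81)=18004327, p(82)=20506255, p(83)=23338469, p(84)=26543660.
Final step: p(85) = p(84) + p(83) - p(80) - p(78) + p(73) + p(70) - p(63) - p(59) + p(50) + p(45) - p(34) - p(28) + p(15) + p(8)
= 26543660 + 23338469 - 15796476 - 12132164 + 6185689 + 4087968 - 1505499 - 831820 + 204226 + 89134 - 12310 - 3718 + 176 + 22
= 30167357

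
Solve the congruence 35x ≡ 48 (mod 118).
x ≡ 116 (mod 118)

gcd(35, 118) = 1, which divides 48, so solutions exist.
Find 35^(-1) mod 118 by the extended Euclidean algorithm:
118 = 3 × 35 + 13  ⟹  13 = (1)·118 + (-3)·35
35 = 2 × 13 + 9  ⟹  9 = (-2)·118 + (7)·35
13 = 1 × 9 + 4  ⟹  4 = (3)·118 + (-10)·35
9 = 2 × 4 + 1  ⟹  1 = (-8)·118 + (27)·35
So (27)·35 ≡ 1 (mod 118), i.e. 35^(-1) ≡ 27 (mod 118).
x ≡ 27 × 48 = 1296 ≡ 116 (mod 118).
Check: 35 × 116 = 4060 ≡ 48 (mod 118).
Unique solution: x ≡ 116 (mod 118)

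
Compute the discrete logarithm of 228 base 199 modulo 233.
107

Baby-step giant-step with step n = ⌈√233⌉ = 16.
Baby steps 199^j mod 233 (j:value) for j=0..15: 0:1, 1:199, 2:224, 3:73, 4:81, 5:42, 6:203, 7:88, 8:37, 9:140, 10:133, 11:138, 12:201, 13:156, 14:55, 15:227.
Giant-step multiplier: 199^(-16) ≡ 199^(232-16) = 199^216 ≡ 8 (mod 233).
Giant steps γ_i = 228·8^i mod 233: γ_0=228, γ_1=193, γ_2=146, γ_3=3, γ_4=24, γ_5=192, γ_6=138 (in table at j=11).
x = i·n + j = 6·16 + 11 = 107.
Check: 199^107 ≡ 228 (mod 233).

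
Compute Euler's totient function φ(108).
36

108 = 2^2 × 3^3
φ(n) = n × ∏(1 - 1/p) for each prime p dividing n
φ(108) = 108 × (1 - 1/2) × (1 - 1/3) = 36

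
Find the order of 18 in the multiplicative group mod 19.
2

19 is prime, so ord(18) divides φ(19) = 18.
Divisors of 18: 1, 2, 3, 6, 9, 18.
Repeated squaring: 18^1 ≡ 18, 18^2 ≡ 1, 18^4 ≡ 1, 18^8 ≡ 1, 18^16 ≡ 1 (mod 19).
Test 18^d mod 19 for each divisor d in increasing order:
18^1 ≡ 18
18^2 ≡ 1  ← first divisor giving 1
The order is 2.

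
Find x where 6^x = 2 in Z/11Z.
9

Baby-step giant-step with step n = ⌈√11⌉ = 4.
Baby steps 6^j mod 11 (j:value) for j=0..3: 0:1, 1:6, 2:3, 3:7.
Giant-step multiplier: 6^(-4) ≡ 6^(10-4) = 6^6 ≡ 5 (mod 11).
Giant steps γ_i = 2·5^i mod 11: γ_0=2, γ_1=10, γ_2=6 (in table at j=1).
x = i·n + j = 2·4 + 1 = 9.
Check: 6^9 ≡ 2 (mod 11).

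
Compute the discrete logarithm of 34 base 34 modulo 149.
1

Baby-step giant-step with step n = ⌈√149⌉ = 13.
Baby steps 34^j mod 149 (j:value) for j=0..12: 0:1, 1:34, 2:113, 3:117, 4:104, 5:109, 6:130, 7:99, 8:88, 9:12, 10:110, 11:15, 12:63.
h = 34 is already in the table at j=1, so x = 1.
Check: 34^1 ≡ 34 (mod 149).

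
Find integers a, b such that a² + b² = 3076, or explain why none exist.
24² + 50² (a=24, b=50)

Factorization: 3076 = 2^2 × 769
By Fermat: n is sum of two squares iff every prime p ≡ 3 (mod 4) appears to even power.
All primes ≡ 3 (mod 4) appear to even power.
Search a = 0, 1, 2, … for 3076 - a² a perfect square: first hit at a = 24: 3076 - 576 = 2500 = 50².
3076 = 24² + 50² = 576 + 2500 ✓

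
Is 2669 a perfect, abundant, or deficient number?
deficient

Proper divisors of 2669: sum = 1 + 17 + 157 = 175
Since 175 < 2669, 2669 is deficient.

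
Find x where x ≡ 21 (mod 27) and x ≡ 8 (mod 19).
426

Using Chinese Remainder Theorem:
M = 27 × 19 = 513
M1 = 19, M2 = 27
y1 = 19^(-1) mod 27 = 10
y2 = 27^(-1) mod 19 = 12
x = (21×19×10 + 8×27×12) mod 513 = 426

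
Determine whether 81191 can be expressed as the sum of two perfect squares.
Not possible

Factorization: 81191 = 11^3 × 61
By Fermat: n is sum of two squares iff every prime p ≡ 3 (mod 4) appears to even power.
Prime(s) ≡ 3 (mod 4) with odd exponent: [(11, 3)]
Therefore 81191 cannot be expressed as a² + b².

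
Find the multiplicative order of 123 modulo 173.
172

173 is prime, so ord(123) divides φ(173) = 172.
Divisors of 172: 1, 2, 4, 43, 86, 172.
Repeated squaring: 123^1 ≡ 123, 123^2 ≡ 78, 123^4 ≡ 29, 123^8 ≡ 149, 123^16 ≡ 57, 123^32 ≡ 135, 123^64 ≡ 60, 123^128 ≡ 140 (mod 173).
Test 123^d mod 173 for each divisor d in increasing order:
123^1 ≡ 123
123^2 ≡ 78
123^4 ≡ 29
123^43 = 123^32·123^8·123^2·123^1 ≡ 80
123^86 = 123^64·123^16·123^4·123^2 ≡ 172
123^172 = 123^128·123^32·123^8·123^4 ≡ 1  ← first divisor giving 1
The order is 172.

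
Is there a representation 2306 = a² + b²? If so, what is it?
25² + 41² (a=25, b=41)

Factorization: 2306 = 2 × 1153
By Fermat: n is sum of two squares iff every prime p ≡ 3 (mod 4) appears to even power.
All primes ≡ 3 (mod 4) appear to even power.
Search a = 0, 1, 2, … for 2306 - a² a perfect square: first hit at a = 25: 2306 - 625 = 1681 = 41².
2306 = 25² + 41² = 625 + 1681 ✓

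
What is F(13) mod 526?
233

Matrix identity: Q^n = [[F_(n+1), F_n], [F_n, F_(n-1)]] with Q = [[1,1],[1,0]].
n = 13 = 1101₂. Square-and-multiply, entries mod 526:
Q^1 = [[1,1],[1,0]]
Q^3 = (Q^1)²·Q = [[3,2],[2,1]]
Q^6 = (Q^3)² = [[13,8],[8,5]]
Q^13 = (Q^6)²·Q = [[377,233],[233,144]]
F_13 mod 526 = Q^13[0][1] = 233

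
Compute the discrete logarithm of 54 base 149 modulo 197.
4

Baby-step giant-step with step n = ⌈√197⌉ = 15.
Baby steps 149^j mod 197 (j:value) for j=0..14: 0:1, 1:149, 2:137, 3:122, 4:54, 5:166, 6:109, 7:87, 8:158, 9:99, 10:173, 11:167, 12:61, 13:27, 14:83.
h = 54 is already in the table at j=4, so x = 4.
Check: 149^4 ≡ 54 (mod 197).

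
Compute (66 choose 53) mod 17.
3

Using Lucas' theorem:
Write n=66 and k=53 in base 17:
n in base 17: [3, 15]
k in base 17: [3, 2]
C(66,53) mod 17 = ∏ C(n_i, k_i) mod 17
Digit binomials (mod 17): C(3,3) = 1; C(15,2) = 105 ≡ 3
Product: 1 × 3 = 3 ≡ 3 (mod 17)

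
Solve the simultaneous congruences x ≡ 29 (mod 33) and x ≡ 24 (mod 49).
1151

Using Chinese Remainder Theorem:
M = 33 × 49 = 1617
M1 = 49, M2 = 33
y1 = 49^(-1) mod 33 = 31
y2 = 33^(-1) mod 49 = 3
x = (29×49×31 + 24×33×3) mod 1617 = 1151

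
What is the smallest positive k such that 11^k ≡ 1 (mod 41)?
40

41 is prime, so ord(11) divides φ(41) = 40.
Divisors of 40: 1, 2, 4, 5, 8, 10, 20, 40.
Repeated squaring: 11^1 ≡ 11, 11^2 ≡ 39, 11^4 ≡ 4, 11^8 ≡ 16, 11^16 ≡ 10, 11^32 ≡ 18 (mod 41).
Test 11^d mod 41 for each divisor d in increasing order:
11^1 ≡ 11
11^2 ≡ 39
11^4 ≡ 4
11^5 = 11^4·11^1 ≡ 3
11^8 ≡ 16
11^10 = 11^8·11^2 ≡ 9
11^20 = 11^16·11^4 ≡ 40
11^40 = 11^32·11^8 ≡ 1  ← first divisor giving 1
The order is 40.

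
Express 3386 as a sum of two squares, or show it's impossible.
19² + 55² (a=19, b=55)

Factorization: 3386 = 2 × 1693
By Fermat: n is sum of two squares iff every prime p ≡ 3 (mod 4) appears to even power.
All primes ≡ 3 (mod 4) appear to even power.
Search a = 0, 1, 2, … for 3386 - a² a perfect square: first hit at a = 19: 3386 - 361 = 3025 = 55².
3386 = 19² + 55² = 361 + 3025 ✓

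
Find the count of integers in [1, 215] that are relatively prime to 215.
168

215 = 5 × 43
φ(n) = n × ∏(1 - 1/p) for each prime p dividing n
φ(215) = 215 × (1 - 1/5) × (1 - 1/43) = 168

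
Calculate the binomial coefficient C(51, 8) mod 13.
1

Using Lucas' theorem:
Write n=51 and k=8 in base 13:
n in base 13: [3, 12]
k in base 13: [0, 8]
C(51,8) mod 13 = ∏ C(n_i, k_i) mod 13
Digit binomials (mod 13): C(3,0) = 1; C(12,8) = 495 ≡ 1
Product: 1 × 1 = 1 ≡ 1 (mod 13)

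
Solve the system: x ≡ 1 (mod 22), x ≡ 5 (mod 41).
661

Using Chinese Remainder Theorem:
M = 22 × 41 = 902
M1 = 41, M2 = 22
y1 = 41^(-1) mod 22 = 7
y2 = 22^(-1) mod 41 = 28
x = (1×41×7 + 5×22×28) mod 902 = 661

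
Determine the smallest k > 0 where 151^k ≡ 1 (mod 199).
99

199 is prime, so ord(151) divides φ(199) = 198.
Divisors of 198: 1, 2, 3, 6, 9, 11, 18, 22, 33, 66, 99, 198.
Repeated squaring: 151^1 ≡ 151, 151^2 ≡ 115, 151^4 ≡ 91, 151^8 ≡ 122, 151^16 ≡ 158, 151^32 ≡ 89, 151^64 ≡ 160, 151^128 ≡ 128 (mod 199).
Test 151^d mod 199 for each divisor d in increasing order:
151^1 ≡ 151
151^2 ≡ 115
151^3 = 151^2·151^1 ≡ 52
151^6 = 151^4·151^2 ≡ 117
151^9 = 151^8·151^1 ≡ 114
151^11 = 151^8·151^2·151^1 ≡ 175
151^18 = 151^16·151^2 ≡ 61
151^22 = 151^16·151^4·151^2 ≡ 178
151^33 = 151^32·151^1 ≡ 106
151^66 = 151^64·151^2 ≡ 92
151^99 = 151^64·151^32·151^2·151^1 ≡ 1  ← first divisor giving 1
The order is 99.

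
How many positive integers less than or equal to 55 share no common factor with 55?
40

55 = 5 × 11
φ(n) = n × ∏(1 - 1/p) for each prime p dividing n
φ(55) = 55 × (1 - 1/5) × (1 - 1/11) = 40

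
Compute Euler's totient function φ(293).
292

293 = 293
φ(n) = n × ∏(1 - 1/p) for each prime p dividing n
φ(293) = 293 × (1 - 1/293) = 292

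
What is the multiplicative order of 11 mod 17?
16

17 is prime, so ord(11) divides φ(17) = 16.
Divisors of 16: 1, 2, 4, 8, 16.
Repeated squaring: 11^1 ≡ 11, 11^2 ≡ 2, 11^4 ≡ 4, 11^8 ≡ 16, 11^16 ≡ 1 (mod 17).
Test 11^d mod 17 for each divisor d in increasing order:
11^1 ≡ 11
11^2 ≡ 2
11^4 ≡ 4
11^8 ≡ 16
11^16 ≡ 1  ← first divisor giving 1
The order is 16.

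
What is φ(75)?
40

75 = 3 × 5^2
φ(n) = n × ∏(1 - 1/p) for each prime p dividing n
φ(75) = 75 × (1 - 1/3) × (1 - 1/5) = 40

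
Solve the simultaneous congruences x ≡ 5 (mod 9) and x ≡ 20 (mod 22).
86

Using Chinese Remainder Theorem:
M = 9 × 22 = 198
M1 = 22, M2 = 9
y1 = 22^(-1) mod 9 = 7
y2 = 9^(-1) mod 22 = 5
x = (5×22×7 + 20×9×5) mod 198 = 86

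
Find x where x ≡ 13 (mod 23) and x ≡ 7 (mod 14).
105

Using Chinese Remainder Theorem:
M = 23 × 14 = 322
M1 = 14, M2 = 23
y1 = 14^(-1) mod 23 = 5
y2 = 23^(-1) mod 14 = 11
x = (13×14×5 + 7×23×11) mod 322 = 105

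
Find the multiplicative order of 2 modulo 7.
3

7 is prime, so ord(2) divides φ(7) = 6.
Divisors of 6: 1, 2, 3, 6.
Repeated squaring: 2^1 ≡ 2, 2^2 ≡ 4, 2^4 ≡ 2 (mod 7).
Test 2^d mod 7 for each divisor d in increasing order:
2^1 ≡ 2
2^2 ≡ 4
2^3 = 2^2·2^1 ≡ 1  ← first divisor giving 1
The order is 3.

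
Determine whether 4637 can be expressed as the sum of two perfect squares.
34² + 59² (a=34, b=59)

Factorization: 4637 = 4637
By Fermat: n is sum of two squares iff every prime p ≡ 3 (mod 4) appears to even power.
All primes ≡ 3 (mod 4) appear to even power.
Search a = 0, 1, 2, … for 4637 - a² a perfect square: first hit at a = 34: 4637 - 1156 = 3481 = 59².
4637 = 34² + 59² = 1156 + 3481 ✓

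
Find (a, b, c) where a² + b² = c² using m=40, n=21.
(1159, 1680, 2041)

Euclid's formula: a = m² - n², b = 2mn, c = m² + n²
m = 40, n = 21
a = 40² - 21² = 1600 - 441 = 1159
b = 2 × 40 × 21 = 1680
c = 40² + 21² = 1600 + 441 = 2041
Verification: 1159² + 1680² = 1343281 + 2822400 = 4165681 = 2041² ✓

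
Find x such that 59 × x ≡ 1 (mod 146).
99

gcd(59, 146) = 1, so the inverse exists.
Extended Euclidean algorithm on (146, 59):
146 = 2 × 59 + 28  ⟹  28 = (1)·146 + (-2)·59
59 = 2 × 28 + 3  ⟹  3 = (-2)·146 + (5)·59
28 = 9 × 3 + 1  ⟹  1 = (19)·146 + (-47)·59
So (-47)·59 ≡ 1 (mod 146), i.e. 59^(-1) ≡ -47 ≡ 99 (mod 146).
Check: 59 × 99 = 5841 ≡ 1 (mod 146)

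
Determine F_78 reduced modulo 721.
265

Matrix identity: Q^n = [[F_(n+1), F_n], [F_n, F_(n-1)]] with Q = [[1,1],[1,0]].
n = 78 = 1001110₂. Square-and-multiply, entries mod 721:
Q^1 = [[1,1],[1,0]]
Q^2 = (Q^1)² = [[2,1],[1,1]]
Q^4 = (Q^2)² = [[5,3],[3,2]]
Q^9 = (Q^4)²·Q = [[55,34],[34,21]]
Q^19 = (Q^9)²·Q = [[276,576],[576,421]]
Q^39 = (Q^19)²·Q = [[462,587],[587,596]]
Q^78 = (Q^39)² = [[680,265],[265,415]]
F_78 mod 721 = Q^78[0][1] = 265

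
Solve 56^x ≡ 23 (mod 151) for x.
145

Baby-step giant-step with step n = ⌈√151⌉ = 13.
Baby steps 56^j mod 151 (j:value) for j=0..12: 0:1, 1:56, 2:116, 3:3, 4:17, 5:46, 6:9, 7:51, 8:138, 9:27, 10:2, 11:112, 12:81.
Giant-step multiplier: 56^(-13) ≡ 56^(150-13) = 56^137 ≡ 126 (mod 151).
Giant steps γ_i = 23·126^i mod 151: γ_0=23, γ_1=29, γ_2=30, γ_3=5, γ_4=26, γ_5=105, γ_6=93, γ_7=91, γ_8=141, γ_9=99, γ_10=92, γ_11=116 (in table at j=2).
x = i·n + j = 11·13 + 2 = 145.
Check: 56^145 ≡ 23 (mod 151).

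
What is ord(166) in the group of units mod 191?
38

191 is prime, so ord(166) divides φ(191) = 190.
Divisors of 190: 1, 2, 5, 10, 19, 38, 95, 190.
Repeated squaring: 166^1 ≡ 166, 166^2 ≡ 52, 166^4 ≡ 30, 166^8 ≡ 136, 166^16 ≡ 160, 166^32 ≡ 6, 166^64 ≡ 36, 166^128 ≡ 150 (mod 191).
Test 166^d mod 191 for each divisor d in increasing order:
166^1 ≡ 166
166^2 ≡ 52
166^5 = 166^4·166^1 ≡ 14
166^10 = 166^8·166^2 ≡ 5
166^19 = 166^16·166^2·166^1 ≡ 190
166^38 = 166^32·166^4·166^2 ≡ 1  ← first divisor giving 1
The order is 38.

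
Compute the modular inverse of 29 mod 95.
59

gcd(29, 95) = 1, so the inverse exists.
Extended Euclidean algorithm on (95, 29):
95 = 3 × 29 + 8  ⟹  8 = (1)·95 + (-3)·29
29 = 3 × 8 + 5  ⟹  5 = (-3)·95 + (10)·29
8 = 1 × 5 + 3  ⟹  3 = (4)·95 + (-13)·29
5 = 1 × 3 + 2  ⟹  2 = (-7)·95 + (23)·29
3 = 1 × 2 + 1  ⟹  1 = (11)·95 + (-36)·29
So (-36)·29 ≡ 1 (mod 95), i.e. 29^(-1) ≡ -36 ≡ 59 (mod 95).
Check: 29 × 59 = 1711 ≡ 1 (mod 95)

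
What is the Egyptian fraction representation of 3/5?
1/2 + 1/10

Greedy algorithm:
3/5: ceiling(5/3) = 2, use 1/2
1/10: ceiling(10/1) = 10, use 1/10
Result: 3/5 = 1/2 + 1/10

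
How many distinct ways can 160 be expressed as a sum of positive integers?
107438159466

p(n) counts ways to write n as a sum of positive integers (order ignored).
Euler's pentagonal recurrence: p(k) = p(k-1) + p(k-2) - p(k-5) - p(k-7) + p(k-12) + p(k-15) - ... (offsets j(3j∓1)/2, signs ++--, p(0)=1, p(<0)=0).
DP table for k = 0..159: p(0)=1, p(1)=1, p(2)=2, p(3)=3, p(4)=5, p(5)=7, p(6)=11, p(7)=15, p(8)=22, p(9)=30, p(10)=42, p(11)=56, p(12)=77, p(13)=101, p(14)=135, p(15)=176, p(16)=231, p(17)=297, p(18)=385, p(19)=490, p(20)=627, p(21)=792, p(22)=1002, p(23)=1255, p(24)=1575, p(25)=1958, p(26)=2436, p(27)=3010, p(28)=3718, p(29)=4565, p(30)=5604, p(31)=6842, p(32)=8349, p(33)=10143, p(34)=12310, p(35)=14883, p(36)=17977, p(37)=21637, p(38)=26015, p(39)=31185, p(40)=37338, p(41)=44583, p(42)=53174, p(43)=63261, p(44)=75175, p(45)=89134, p(46)=105558, p(47)=124754, p(48)=147273, p(49)=173525, p(50)=204226, p(51)=239943, p(52)=281589, p(53)=329931, p(54)=386155, p(55)=451276, p(56)=526823, p(57)=614154, p(58)=715220, p(59)=831820, p(60)=966467, p(61)=1121505, p(62)=1300156, p(63)=1505499, p(64)=1741630, p(65)=2012558, p(66)=2323520, p(67)=2679689, p(68)=3087735, p(69)=3554345, p(70)=4087968, p(71)=4697205, p(72)=5392783, p(73)=6185689, p(74)=7089500, p(75)=8118264, p(76)=9289091, p(77)=10619863, p(78)=12132164, p(79)=13848650, p(80)=15796476, p(81)=18004327, p(82)=20506255, p(83)=23338469, p(84)=26543660, p(85)=30167357, p(86)=34262962, p(87)=38887673, p(88)=44108109, p(89)=49995925, p(90)=56634173, p(91)=64112359, p(92)=72533807, p(93)=82010177, p(94)=92669720, p(95)=104651419, p(96)=118114304, p(97)=133230930, p(98)=150198136, p(99)=169229875, p(100)=190569292, p(101)=214481126, p(102)=241265379, p(103)=271248950, p(104)=304801365, p(105)=342325709, p(106)=384276336, p(107)=431149389, p(108)=483502844, p(109)=541946240, p(110)=607163746, p(111)=679903203, p(112)=761002156, p(113)=851376628, p(114)=952050665, p(115)=1064144451, p(116)=1188908248, p(117)=1327710076, p(118)=1482074143, p(119)=1653668665, p(120)=1844349560, p(121)=2056148051, p(122)=2291320912, p(123)=2552338241, p(124)=2841940500, p(125)=3163127352, p(126)=3519222692, p(127)=3913864295, p(128)=4351078600, p(129)=4835271870, p(130)=5371315400, p(131)=5964539504, p(132)=6620830889, p(133)=7346629512, p(134)=8149040695, p(135)=9035836076, p(136)=10015581680, p(137)=11097645016, p(138)=12292341831, p(139)=13610949895, p(140)=15065878135, p(141)=16670689208, p(142)=18440293320, p(143)=20390982757, p(144)=22540654445, p(145)=24908858009, p(146)=27517052599, p(147)=30388671978, p(148)=33549419497, p(149)=37027355200, p(150)=40853235313, p(151)=45060624582, p(152)=49686288421, p(153)=54770336324, p(154)=60356673280, p(155)=66493182097, p(156)=73232243759, p(157)=80630964769, p(158)=88751778802, p(159)=97662728555.
Final step: p(160) = p(159) + p(158) - p(155) - p(153) + p(148) + p(145) - p(138) - p(134) + p(125) + p(120) - p(109) - p(103) + p(90) + p(83) - p(68) - p(60) + p(43) + p(34) - p(15) - p(5)
= 97662728555 + 88751778802 - 66493182097 - 54770336324 + 33549419497 + 24908858009 - 12292341831 - 8149040695 + 3163127352 + 1844349560 - 541946240 - 271248950 + 56634173 + 23338469 - 3087735 - 966467 + 63261 + 12310 - 176 - 7
= 107438159466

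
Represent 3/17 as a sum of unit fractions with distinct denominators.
1/6 + 1/102

Greedy algorithm:
3/17: ceiling(17/3) = 6, use 1/6
1/102: ceiling(102/1) = 102, use 1/102
Result: 3/17 = 1/6 + 1/102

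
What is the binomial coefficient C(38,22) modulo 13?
11

Using Lucas' theorem:
Write n=38 and k=22 in base 13:
n in base 13: [2, 12]
k in base 13: [1, 9]
C(38,22) mod 13 = ∏ C(n_i, k_i) mod 13
Digit binomials (mod 13): C(2,1) = 2; C(12,9) = 220 ≡ 12
Product: 2 × 12 = 24 ≡ 11 (mod 13)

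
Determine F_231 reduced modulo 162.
124

Matrix identity: Q^n = [[F_(n+1), F_n], [F_n, F_(n-1)]] with Q = [[1,1],[1,0]].
n = 231 = 11100111₂. Square-and-multiply, entries mod 162:
Q^1 = [[1,1],[1,0]]
Q^3 = (Q^1)²·Q = [[3,2],[2,1]]
Q^7 = (Q^3)²·Q = [[21,13],[13,8]]
Q^14 = (Q^7)² = [[124,53],[53,71]]
Q^28 = (Q^14)² = [[41,129],[129,74]]
Q^57 = (Q^28)²·Q = [[109,16],[16,93]]
Q^115 = (Q^57)²·Q = [[141,149],[149,154]]
Q^231 = (Q^115)²·Q = [[15,124],[124,53]]
F_231 mod 162 = Q^231[0][1] = 124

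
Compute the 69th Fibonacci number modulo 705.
569

Matrix identity: Q^n = [[F_(n+1), F_n], [F_n, F_(n-1)]] with Q = [[1,1],[1,0]].
n = 69 = 1000101₂. Square-and-multiply, entries mod 705:
Q^1 = [[1,1],[1,0]]
Q^2 = (Q^1)² = [[2,1],[1,1]]
Q^4 = (Q^2)² = [[5,3],[3,2]]
Q^8 = (Q^4)² = [[34,21],[21,13]]
Q^17 = (Q^8)²·Q = [[469,187],[187,282]]
Q^34 = (Q^17)² = [[425,142],[142,283]]
Q^69 = (Q^34)²·Q = [[290,569],[569,426]]
F_69 mod 705 = Q^69[0][1] = 569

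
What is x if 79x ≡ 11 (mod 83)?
x ≡ 18 (mod 83)

gcd(79, 83) = 1, which divides 11, so solutions exist.
Find 79^(-1) mod 83 by the extended Euclidean algorithm:
83 = 1 × 79 + 4  ⟹  4 = (1)·83 + (-1)·79
79 = 19 × 4 + 3  ⟹  3 = (-19)·83 + (20)·79
4 = 1 × 3 + 1  ⟹  1 = (20)·83 + (-21)·79
So (-21)·79 ≡ 1 (mod 83), i.e. 79^(-1) ≡ -21 ≡ 62 (mod 83).
x ≡ 62 × 11 = 682 ≡ 18 (mod 83).
Check: 79 × 18 = 1422 ≡ 11 (mod 83).
Unique solution: x ≡ 18 (mod 83)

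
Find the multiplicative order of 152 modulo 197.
196

197 is prime, so ord(152) divides φ(197) = 196.
Divisors of 196: 1, 2, 4, 7, 14, 28, 49, 98, 196.
Repeated squaring: 152^1 ≡ 152, 152^2 ≡ 55, 152^4 ≡ 70, 152^8 ≡ 172, 152^16 ≡ 34, 152^32 ≡ 171, 152^64 ≡ 85, 152^128 ≡ 133 (mod 197).
Test 152^d mod 197 for each divisor d in increasing order:
152^1 ≡ 152
152^2 ≡ 55
152^4 ≡ 70
152^7 = 152^4·152^2·152^1 ≡ 110
152^14 = 152^8·152^4·152^2 ≡ 83
152^28 = 152^16·152^8·152^4 ≡ 191
152^49 = 152^32·152^16·152^1 ≡ 183
152^98 = 152^64·152^32·152^2 ≡ 196
152^196 = 152^128·152^64·152^4 ≡ 1  ← first divisor giving 1
The order is 196.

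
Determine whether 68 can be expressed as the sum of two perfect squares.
2² + 8² (a=2, b=8)

Factorization: 68 = 2^2 × 17
By Fermat: n is sum of two squares iff every prime p ≡ 3 (mod 4) appears to even power.
All primes ≡ 3 (mod 4) appear to even power.
Search a = 0, 1, 2, … for 68 - a² a perfect square: first hit at a = 2: 68 - 4 = 64 = 8².
68 = 2² + 8² = 4 + 64 ✓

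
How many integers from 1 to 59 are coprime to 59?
58

59 = 59
φ(n) = n × ∏(1 - 1/p) for each prime p dividing n
φ(59) = 59 × (1 - 1/59) = 58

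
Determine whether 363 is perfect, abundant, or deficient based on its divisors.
deficient

Proper divisors of 363: sum = 1 + 3 + 11 + 33 + 121 = 169
Since 169 < 363, 363 is deficient.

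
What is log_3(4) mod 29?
6

Baby-step giant-step with step n = ⌈√29⌉ = 6.
Baby steps 3^j mod 29 (j:value) for j=0..5: 0:1, 1:3, 2:9, 3:27, 4:23, 5:11.
Giant-step multiplier: 3^(-6) ≡ 3^(28-6) = 3^22 ≡ 22 (mod 29).
Giant steps γ_i = 4·22^i mod 29: γ_0=4, γ_1=1 (in table at j=0).
x = i·n + j = 1·6 + 0 = 6.
Check: 3^6 ≡ 4 (mod 29).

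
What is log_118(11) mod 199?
171

Baby-step giant-step with step n = ⌈√199⌉ = 15.
Baby steps 118^j mod 199 (j:value) for j=0..14: 0:1, 1:118, 2:193, 3:88, 4:36, 5:69, 6:182, 7:183, 8:102, 9:96, 10:184, 11:21, 12:90, 13:73, 14:57.
Giant-step multiplier: 118^(-15) ≡ 118^(198-15) = 118^183 ≡ 194 (mod 199).
Giant steps γ_i = 11·194^i mod 199: γ_0=11, γ_1=144, γ_2=76, γ_3=18, γ_4=109, γ_5=52, γ_6=138, γ_7=106, γ_8=67, γ_9=63, γ_10=83, γ_11=182 (in table at j=6).
x = i·n + j = 11·15 + 6 = 171.
Check: 118^171 ≡ 11 (mod 199).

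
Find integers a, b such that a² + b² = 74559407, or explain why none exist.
Not possible

Factorization: 74559407 = 13 × 179^3
By Fermat: n is sum of two squares iff every prime p ≡ 3 (mod 4) appears to even power.
Prime(s) ≡ 3 (mod 4) with odd exponent: [(179, 3)]
Therefore 74559407 cannot be expressed as a² + b².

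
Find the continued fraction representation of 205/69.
[2; 1, 33, 2]

Euclidean algorithm steps:
205 = 2 × 69 + 67
69 = 1 × 67 + 2
67 = 33 × 2 + 1
2 = 2 × 1 + 0
Continued fraction: [2; 1, 33, 2]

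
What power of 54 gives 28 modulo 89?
43

Baby-step giant-step with step n = ⌈√89⌉ = 10.
Baby steps 54^j mod 89 (j:value) for j=0..9: 0:1, 1:54, 2:68, 3:23, 4:85, 5:51, 6:84, 7:86, 8:16, 9:63.
Giant-step multiplier: 54^(-10) ≡ 54^(88-10) = 54^78 ≡ 49 (mod 89).
Giant steps γ_i = 28·49^i mod 89: γ_0=28, γ_1=37, γ_2=33, γ_3=15, γ_4=23 (in table at j=3).
x = i·n + j = 4·10 + 3 = 43.
Check: 54^43 ≡ 28 (mod 89).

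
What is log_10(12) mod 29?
21

Baby-step giant-step with step n = ⌈√29⌉ = 6.
Baby steps 10^j mod 29 (j:value) for j=0..5: 0:1, 1:10, 2:13, 3:14, 4:24, 5:8.
Giant-step multiplier: 10^(-6) ≡ 10^(28-6) = 10^22 ≡ 4 (mod 29).
Giant steps γ_i = 12·4^i mod 29: γ_0=12, γ_1=19, γ_2=18, γ_3=14 (in table at j=3).
x = i·n + j = 3·6 + 3 = 21.
Check: 10^21 ≡ 12 (mod 29).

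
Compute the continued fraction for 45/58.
[0; 1, 3, 2, 6]

Euclidean algorithm steps:
45 = 0 × 58 + 45
58 = 1 × 45 + 13
45 = 3 × 13 + 6
13 = 2 × 6 + 1
6 = 6 × 1 + 0
Continued fraction: [0; 1, 3, 2, 6]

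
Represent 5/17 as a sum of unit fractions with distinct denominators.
1/4 + 1/23 + 1/1564

Greedy algorithm:
5/17: ceiling(17/5) = 4, use 1/4
3/68: ceiling(68/3) = 23, use 1/23
1/1564: ceiling(1564/1) = 1564, use 1/1564
Result: 5/17 = 1/4 + 1/23 + 1/1564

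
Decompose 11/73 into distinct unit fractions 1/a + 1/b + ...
1/7 + 1/128 + 1/65408

Greedy algorithm:
11/73: ceiling(73/11) = 7, use 1/7
4/511: ceiling(511/4) = 128, use 1/128
1/65408: ceiling(65408/1) = 65408, use 1/65408
Result: 11/73 = 1/7 + 1/128 + 1/65408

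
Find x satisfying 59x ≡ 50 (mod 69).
x ≡ 64 (mod 69)

gcd(59, 69) = 1, which divides 50, so solutions exist.
Find 59^(-1) mod 69 by the extended Euclidean algorithm:
69 = 1 × 59 + 10  ⟹  10 = (1)·69 + (-1)·59
59 = 5 × 10 + 9  ⟹  9 = (-5)·69 + (6)·59
10 = 1 × 9 + 1  ⟹  1 = (6)·69 + (-7)·59
So (-7)·59 ≡ 1 (mod 69), i.e. 59^(-1) ≡ -7 ≡ 62 (mod 69).
x ≡ 62 × 50 = 3100 ≡ 64 (mod 69).
Check: 59 × 64 = 3776 ≡ 50 (mod 69).
Unique solution: x ≡ 64 (mod 69)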